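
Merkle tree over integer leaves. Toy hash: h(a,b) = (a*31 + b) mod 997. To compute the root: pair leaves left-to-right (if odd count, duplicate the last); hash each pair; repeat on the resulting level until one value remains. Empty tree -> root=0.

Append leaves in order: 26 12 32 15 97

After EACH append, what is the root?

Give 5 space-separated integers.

After append 26 (leaves=[26]):
  L0: [26]
  root=26
After append 12 (leaves=[26, 12]):
  L0: [26, 12]
  L1: h(26,12)=(26*31+12)%997=818 -> [818]
  root=818
After append 32 (leaves=[26, 12, 32]):
  L0: [26, 12, 32]
  L1: h(26,12)=(26*31+12)%997=818 h(32,32)=(32*31+32)%997=27 -> [818, 27]
  L2: h(818,27)=(818*31+27)%997=460 -> [460]
  root=460
After append 15 (leaves=[26, 12, 32, 15]):
  L0: [26, 12, 32, 15]
  L1: h(26,12)=(26*31+12)%997=818 h(32,15)=(32*31+15)%997=10 -> [818, 10]
  L2: h(818,10)=(818*31+10)%997=443 -> [443]
  root=443
After append 97 (leaves=[26, 12, 32, 15, 97]):
  L0: [26, 12, 32, 15, 97]
  L1: h(26,12)=(26*31+12)%997=818 h(32,15)=(32*31+15)%997=10 h(97,97)=(97*31+97)%997=113 -> [818, 10, 113]
  L2: h(818,10)=(818*31+10)%997=443 h(113,113)=(113*31+113)%997=625 -> [443, 625]
  L3: h(443,625)=(443*31+625)%997=400 -> [400]
  root=400

Answer: 26 818 460 443 400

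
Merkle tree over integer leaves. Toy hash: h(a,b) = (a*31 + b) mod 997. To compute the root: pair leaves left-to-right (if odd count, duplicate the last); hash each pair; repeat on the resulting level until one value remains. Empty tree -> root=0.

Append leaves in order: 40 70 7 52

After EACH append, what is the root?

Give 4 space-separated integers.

After append 40 (leaves=[40]):
  L0: [40]
  root=40
After append 70 (leaves=[40, 70]):
  L0: [40, 70]
  L1: h(40,70)=(40*31+70)%997=313 -> [313]
  root=313
After append 7 (leaves=[40, 70, 7]):
  L0: [40, 70, 7]
  L1: h(40,70)=(40*31+70)%997=313 h(7,7)=(7*31+7)%997=224 -> [313, 224]
  L2: h(313,224)=(313*31+224)%997=954 -> [954]
  root=954
After append 52 (leaves=[40, 70, 7, 52]):
  L0: [40, 70, 7, 52]
  L1: h(40,70)=(40*31+70)%997=313 h(7,52)=(7*31+52)%997=269 -> [313, 269]
  L2: h(313,269)=(313*31+269)%997=2 -> [2]
  root=2

Answer: 40 313 954 2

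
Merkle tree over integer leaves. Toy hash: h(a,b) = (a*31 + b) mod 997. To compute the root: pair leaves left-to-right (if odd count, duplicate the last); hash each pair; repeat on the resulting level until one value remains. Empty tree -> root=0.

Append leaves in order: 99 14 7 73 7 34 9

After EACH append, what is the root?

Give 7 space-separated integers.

Answer: 99 92 85 151 882 749 786

Derivation:
After append 99 (leaves=[99]):
  L0: [99]
  root=99
After append 14 (leaves=[99, 14]):
  L0: [99, 14]
  L1: h(99,14)=(99*31+14)%997=92 -> [92]
  root=92
After append 7 (leaves=[99, 14, 7]):
  L0: [99, 14, 7]
  L1: h(99,14)=(99*31+14)%997=92 h(7,7)=(7*31+7)%997=224 -> [92, 224]
  L2: h(92,224)=(92*31+224)%997=85 -> [85]
  root=85
After append 73 (leaves=[99, 14, 7, 73]):
  L0: [99, 14, 7, 73]
  L1: h(99,14)=(99*31+14)%997=92 h(7,73)=(7*31+73)%997=290 -> [92, 290]
  L2: h(92,290)=(92*31+290)%997=151 -> [151]
  root=151
After append 7 (leaves=[99, 14, 7, 73, 7]):
  L0: [99, 14, 7, 73, 7]
  L1: h(99,14)=(99*31+14)%997=92 h(7,73)=(7*31+73)%997=290 h(7,7)=(7*31+7)%997=224 -> [92, 290, 224]
  L2: h(92,290)=(92*31+290)%997=151 h(224,224)=(224*31+224)%997=189 -> [151, 189]
  L3: h(151,189)=(151*31+189)%997=882 -> [882]
  root=882
After append 34 (leaves=[99, 14, 7, 73, 7, 34]):
  L0: [99, 14, 7, 73, 7, 34]
  L1: h(99,14)=(99*31+14)%997=92 h(7,73)=(7*31+73)%997=290 h(7,34)=(7*31+34)%997=251 -> [92, 290, 251]
  L2: h(92,290)=(92*31+290)%997=151 h(251,251)=(251*31+251)%997=56 -> [151, 56]
  L3: h(151,56)=(151*31+56)%997=749 -> [749]
  root=749
After append 9 (leaves=[99, 14, 7, 73, 7, 34, 9]):
  L0: [99, 14, 7, 73, 7, 34, 9]
  L1: h(99,14)=(99*31+14)%997=92 h(7,73)=(7*31+73)%997=290 h(7,34)=(7*31+34)%997=251 h(9,9)=(9*31+9)%997=288 -> [92, 290, 251, 288]
  L2: h(92,290)=(92*31+290)%997=151 h(251,288)=(251*31+288)%997=93 -> [151, 93]
  L3: h(151,93)=(151*31+93)%997=786 -> [786]
  root=786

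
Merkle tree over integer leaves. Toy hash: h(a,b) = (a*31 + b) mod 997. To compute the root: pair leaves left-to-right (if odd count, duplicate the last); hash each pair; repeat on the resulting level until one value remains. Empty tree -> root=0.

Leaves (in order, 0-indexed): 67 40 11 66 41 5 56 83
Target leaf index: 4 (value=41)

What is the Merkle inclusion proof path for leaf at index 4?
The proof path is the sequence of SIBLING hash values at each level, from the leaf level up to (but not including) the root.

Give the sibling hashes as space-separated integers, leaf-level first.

Answer: 5 822 232

Derivation:
L0 (leaves): [67, 40, 11, 66, 41, 5, 56, 83], target index=4
L1: h(67,40)=(67*31+40)%997=123 [pair 0] h(11,66)=(11*31+66)%997=407 [pair 1] h(41,5)=(41*31+5)%997=279 [pair 2] h(56,83)=(56*31+83)%997=822 [pair 3] -> [123, 407, 279, 822]
  Sibling for proof at L0: 5
L2: h(123,407)=(123*31+407)%997=232 [pair 0] h(279,822)=(279*31+822)%997=498 [pair 1] -> [232, 498]
  Sibling for proof at L1: 822
L3: h(232,498)=(232*31+498)%997=711 [pair 0] -> [711]
  Sibling for proof at L2: 232
Root: 711
Proof path (sibling hashes from leaf to root): [5, 822, 232]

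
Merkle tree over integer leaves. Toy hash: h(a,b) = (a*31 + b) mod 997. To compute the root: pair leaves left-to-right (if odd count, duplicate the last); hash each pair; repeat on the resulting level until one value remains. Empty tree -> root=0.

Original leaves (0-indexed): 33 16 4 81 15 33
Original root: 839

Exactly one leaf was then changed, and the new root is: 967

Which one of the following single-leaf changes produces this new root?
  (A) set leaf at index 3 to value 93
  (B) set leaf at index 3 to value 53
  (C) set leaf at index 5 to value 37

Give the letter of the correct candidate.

Answer: C

Derivation:
Original leaves: [33, 16, 4, 81, 15, 33]
Target new root: 967
Try each candidate change and compute the resulting root:
Candidate A: set leaf[3] = 93 -> leaves = [33, 16, 4, 93, 15, 33]
  L0: [33, 16, 4, 93, 15, 33]
  L1: h(33,16)=(33*31+16)%997=42 h(4,93)=(4*31+93)%997=217 h(15,33)=(15*31+33)%997=498 -> [42, 217, 498]
  L2: h(42,217)=(42*31+217)%997=522 h(498,498)=(498*31+498)%997=981 -> [522, 981]
  L3: h(522,981)=(522*31+981)%997=214 -> [214]
  root = 214 != target 967
Candidate B: set leaf[3] = 53 -> leaves = [33, 16, 4, 53, 15, 33]
  L0: [33, 16, 4, 53, 15, 33]
  L1: h(33,16)=(33*31+16)%997=42 h(4,53)=(4*31+53)%997=177 h(15,33)=(15*31+33)%997=498 -> [42, 177, 498]
  L2: h(42,177)=(42*31+177)%997=482 h(498,498)=(498*31+498)%997=981 -> [482, 981]
  L3: h(482,981)=(482*31+981)%997=968 -> [968]
  root = 968 != target 967
Candidate C: set leaf[5] = 37 -> leaves = [33, 16, 4, 81, 15, 37]
  L0: [33, 16, 4, 81, 15, 37]
  L1: h(33,16)=(33*31+16)%997=42 h(4,81)=(4*31+81)%997=205 h(15,37)=(15*31+37)%997=502 -> [42, 205, 502]
  L2: h(42,205)=(42*31+205)%997=510 h(502,502)=(502*31+502)%997=112 -> [510, 112]
  L3: h(510,112)=(510*31+112)%997=967 -> [967]
  root = 967 == target 967  ** MATCH **
Candidate C produces the target root.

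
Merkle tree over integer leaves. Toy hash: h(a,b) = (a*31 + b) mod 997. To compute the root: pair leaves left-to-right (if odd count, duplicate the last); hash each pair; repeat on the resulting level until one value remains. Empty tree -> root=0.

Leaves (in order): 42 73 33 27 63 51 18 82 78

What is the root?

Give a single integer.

L0: [42, 73, 33, 27, 63, 51, 18, 82, 78]
L1: h(42,73)=(42*31+73)%997=378 h(33,27)=(33*31+27)%997=53 h(63,51)=(63*31+51)%997=10 h(18,82)=(18*31+82)%997=640 h(78,78)=(78*31+78)%997=502 -> [378, 53, 10, 640, 502]
L2: h(378,53)=(378*31+53)%997=804 h(10,640)=(10*31+640)%997=950 h(502,502)=(502*31+502)%997=112 -> [804, 950, 112]
L3: h(804,950)=(804*31+950)%997=949 h(112,112)=(112*31+112)%997=593 -> [949, 593]
L4: h(949,593)=(949*31+593)%997=102 -> [102]

Answer: 102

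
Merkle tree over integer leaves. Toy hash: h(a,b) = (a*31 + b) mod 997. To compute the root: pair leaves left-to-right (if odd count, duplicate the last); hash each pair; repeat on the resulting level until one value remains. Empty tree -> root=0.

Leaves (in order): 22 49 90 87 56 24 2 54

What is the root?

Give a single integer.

L0: [22, 49, 90, 87, 56, 24, 2, 54]
L1: h(22,49)=(22*31+49)%997=731 h(90,87)=(90*31+87)%997=883 h(56,24)=(56*31+24)%997=763 h(2,54)=(2*31+54)%997=116 -> [731, 883, 763, 116]
L2: h(731,883)=(731*31+883)%997=613 h(763,116)=(763*31+116)%997=838 -> [613, 838]
L3: h(613,838)=(613*31+838)%997=898 -> [898]

Answer: 898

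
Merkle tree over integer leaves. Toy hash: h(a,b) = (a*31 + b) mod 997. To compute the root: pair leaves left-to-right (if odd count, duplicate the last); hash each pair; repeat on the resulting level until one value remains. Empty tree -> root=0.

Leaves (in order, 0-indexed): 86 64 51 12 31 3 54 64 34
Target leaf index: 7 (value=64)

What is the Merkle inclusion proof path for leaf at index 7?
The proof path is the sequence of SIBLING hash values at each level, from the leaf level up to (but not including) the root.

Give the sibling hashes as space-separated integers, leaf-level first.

L0 (leaves): [86, 64, 51, 12, 31, 3, 54, 64, 34], target index=7
L1: h(86,64)=(86*31+64)%997=736 [pair 0] h(51,12)=(51*31+12)%997=596 [pair 1] h(31,3)=(31*31+3)%997=964 [pair 2] h(54,64)=(54*31+64)%997=741 [pair 3] h(34,34)=(34*31+34)%997=91 [pair 4] -> [736, 596, 964, 741, 91]
  Sibling for proof at L0: 54
L2: h(736,596)=(736*31+596)%997=481 [pair 0] h(964,741)=(964*31+741)%997=715 [pair 1] h(91,91)=(91*31+91)%997=918 [pair 2] -> [481, 715, 918]
  Sibling for proof at L1: 964
L3: h(481,715)=(481*31+715)%997=671 [pair 0] h(918,918)=(918*31+918)%997=463 [pair 1] -> [671, 463]
  Sibling for proof at L2: 481
L4: h(671,463)=(671*31+463)%997=327 [pair 0] -> [327]
  Sibling for proof at L3: 463
Root: 327
Proof path (sibling hashes from leaf to root): [54, 964, 481, 463]

Answer: 54 964 481 463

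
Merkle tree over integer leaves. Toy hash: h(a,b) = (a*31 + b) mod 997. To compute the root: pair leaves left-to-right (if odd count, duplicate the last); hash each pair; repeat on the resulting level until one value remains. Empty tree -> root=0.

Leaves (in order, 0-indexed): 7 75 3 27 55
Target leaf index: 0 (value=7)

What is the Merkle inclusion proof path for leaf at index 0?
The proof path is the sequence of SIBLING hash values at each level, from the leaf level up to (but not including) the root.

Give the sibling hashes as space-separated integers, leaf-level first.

L0 (leaves): [7, 75, 3, 27, 55], target index=0
L1: h(7,75)=(7*31+75)%997=292 [pair 0] h(3,27)=(3*31+27)%997=120 [pair 1] h(55,55)=(55*31+55)%997=763 [pair 2] -> [292, 120, 763]
  Sibling for proof at L0: 75
L2: h(292,120)=(292*31+120)%997=199 [pair 0] h(763,763)=(763*31+763)%997=488 [pair 1] -> [199, 488]
  Sibling for proof at L1: 120
L3: h(199,488)=(199*31+488)%997=675 [pair 0] -> [675]
  Sibling for proof at L2: 488
Root: 675
Proof path (sibling hashes from leaf to root): [75, 120, 488]

Answer: 75 120 488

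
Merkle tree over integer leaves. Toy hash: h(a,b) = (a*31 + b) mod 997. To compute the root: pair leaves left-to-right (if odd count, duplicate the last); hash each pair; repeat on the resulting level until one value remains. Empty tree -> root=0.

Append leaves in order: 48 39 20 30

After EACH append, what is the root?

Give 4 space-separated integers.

After append 48 (leaves=[48]):
  L0: [48]
  root=48
After append 39 (leaves=[48, 39]):
  L0: [48, 39]
  L1: h(48,39)=(48*31+39)%997=530 -> [530]
  root=530
After append 20 (leaves=[48, 39, 20]):
  L0: [48, 39, 20]
  L1: h(48,39)=(48*31+39)%997=530 h(20,20)=(20*31+20)%997=640 -> [530, 640]
  L2: h(530,640)=(530*31+640)%997=121 -> [121]
  root=121
After append 30 (leaves=[48, 39, 20, 30]):
  L0: [48, 39, 20, 30]
  L1: h(48,39)=(48*31+39)%997=530 h(20,30)=(20*31+30)%997=650 -> [530, 650]
  L2: h(530,650)=(530*31+650)%997=131 -> [131]
  root=131

Answer: 48 530 121 131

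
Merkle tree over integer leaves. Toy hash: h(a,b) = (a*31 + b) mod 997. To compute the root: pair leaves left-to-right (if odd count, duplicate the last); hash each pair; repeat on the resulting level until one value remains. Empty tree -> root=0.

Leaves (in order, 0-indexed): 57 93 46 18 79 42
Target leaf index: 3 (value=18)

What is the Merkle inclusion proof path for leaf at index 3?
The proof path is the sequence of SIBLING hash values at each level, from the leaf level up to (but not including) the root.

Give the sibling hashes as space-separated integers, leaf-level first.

L0 (leaves): [57, 93, 46, 18, 79, 42], target index=3
L1: h(57,93)=(57*31+93)%997=863 [pair 0] h(46,18)=(46*31+18)%997=447 [pair 1] h(79,42)=(79*31+42)%997=497 [pair 2] -> [863, 447, 497]
  Sibling for proof at L0: 46
L2: h(863,447)=(863*31+447)%997=281 [pair 0] h(497,497)=(497*31+497)%997=949 [pair 1] -> [281, 949]
  Sibling for proof at L1: 863
L3: h(281,949)=(281*31+949)%997=687 [pair 0] -> [687]
  Sibling for proof at L2: 949
Root: 687
Proof path (sibling hashes from leaf to root): [46, 863, 949]

Answer: 46 863 949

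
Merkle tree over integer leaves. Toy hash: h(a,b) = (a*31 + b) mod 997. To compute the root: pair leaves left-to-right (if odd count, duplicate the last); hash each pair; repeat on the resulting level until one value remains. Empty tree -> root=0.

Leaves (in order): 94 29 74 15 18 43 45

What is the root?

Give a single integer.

L0: [94, 29, 74, 15, 18, 43, 45]
L1: h(94,29)=(94*31+29)%997=949 h(74,15)=(74*31+15)%997=315 h(18,43)=(18*31+43)%997=601 h(45,45)=(45*31+45)%997=443 -> [949, 315, 601, 443]
L2: h(949,315)=(949*31+315)%997=821 h(601,443)=(601*31+443)%997=131 -> [821, 131]
L3: h(821,131)=(821*31+131)%997=657 -> [657]

Answer: 657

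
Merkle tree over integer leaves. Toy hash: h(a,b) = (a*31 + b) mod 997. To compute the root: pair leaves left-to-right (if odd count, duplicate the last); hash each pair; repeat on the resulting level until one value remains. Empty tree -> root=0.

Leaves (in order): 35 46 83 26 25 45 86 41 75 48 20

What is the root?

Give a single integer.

Answer: 361

Derivation:
L0: [35, 46, 83, 26, 25, 45, 86, 41, 75, 48, 20]
L1: h(35,46)=(35*31+46)%997=134 h(83,26)=(83*31+26)%997=605 h(25,45)=(25*31+45)%997=820 h(86,41)=(86*31+41)%997=713 h(75,48)=(75*31+48)%997=379 h(20,20)=(20*31+20)%997=640 -> [134, 605, 820, 713, 379, 640]
L2: h(134,605)=(134*31+605)%997=771 h(820,713)=(820*31+713)%997=211 h(379,640)=(379*31+640)%997=425 -> [771, 211, 425]
L3: h(771,211)=(771*31+211)%997=184 h(425,425)=(425*31+425)%997=639 -> [184, 639]
L4: h(184,639)=(184*31+639)%997=361 -> [361]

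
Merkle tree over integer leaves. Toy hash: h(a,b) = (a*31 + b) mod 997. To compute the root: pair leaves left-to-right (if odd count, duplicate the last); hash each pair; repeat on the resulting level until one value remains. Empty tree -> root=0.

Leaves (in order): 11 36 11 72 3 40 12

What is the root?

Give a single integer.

Answer: 747

Derivation:
L0: [11, 36, 11, 72, 3, 40, 12]
L1: h(11,36)=(11*31+36)%997=377 h(11,72)=(11*31+72)%997=413 h(3,40)=(3*31+40)%997=133 h(12,12)=(12*31+12)%997=384 -> [377, 413, 133, 384]
L2: h(377,413)=(377*31+413)%997=136 h(133,384)=(133*31+384)%997=519 -> [136, 519]
L3: h(136,519)=(136*31+519)%997=747 -> [747]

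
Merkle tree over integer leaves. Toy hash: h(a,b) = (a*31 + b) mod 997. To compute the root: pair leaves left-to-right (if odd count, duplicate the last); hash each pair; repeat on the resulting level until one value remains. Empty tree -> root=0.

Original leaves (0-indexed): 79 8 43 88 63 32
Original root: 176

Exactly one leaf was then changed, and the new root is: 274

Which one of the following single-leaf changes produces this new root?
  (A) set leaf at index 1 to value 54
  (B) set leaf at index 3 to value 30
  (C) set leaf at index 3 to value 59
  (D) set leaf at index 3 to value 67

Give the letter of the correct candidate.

Original leaves: [79, 8, 43, 88, 63, 32]
Target new root: 274
Try each candidate change and compute the resulting root:
Candidate A: set leaf[1] = 54 -> leaves = [79, 54, 43, 88, 63, 32]
  L0: [79, 54, 43, 88, 63, 32]
  L1: h(79,54)=(79*31+54)%997=509 h(43,88)=(43*31+88)%997=424 h(63,32)=(63*31+32)%997=988 -> [509, 424, 988]
  L2: h(509,424)=(509*31+424)%997=251 h(988,988)=(988*31+988)%997=709 -> [251, 709]
  L3: h(251,709)=(251*31+709)%997=514 -> [514]
  root = 514 != target 274
Candidate B: set leaf[3] = 30 -> leaves = [79, 8, 43, 30, 63, 32]
  L0: [79, 8, 43, 30, 63, 32]
  L1: h(79,8)=(79*31+8)%997=463 h(43,30)=(43*31+30)%997=366 h(63,32)=(63*31+32)%997=988 -> [463, 366, 988]
  L2: h(463,366)=(463*31+366)%997=761 h(988,988)=(988*31+988)%997=709 -> [761, 709]
  L3: h(761,709)=(761*31+709)%997=372 -> [372]
  root = 372 != target 274
Candidate C: set leaf[3] = 59 -> leaves = [79, 8, 43, 59, 63, 32]
  L0: [79, 8, 43, 59, 63, 32]
  L1: h(79,8)=(79*31+8)%997=463 h(43,59)=(43*31+59)%997=395 h(63,32)=(63*31+32)%997=988 -> [463, 395, 988]
  L2: h(463,395)=(463*31+395)%997=790 h(988,988)=(988*31+988)%997=709 -> [790, 709]
  L3: h(790,709)=(790*31+709)%997=274 -> [274]
  root = 274 == target 274  ** MATCH **
Candidate D: set leaf[3] = 67 -> leaves = [79, 8, 43, 67, 63, 32]
  L0: [79, 8, 43, 67, 63, 32]
  L1: h(79,8)=(79*31+8)%997=463 h(43,67)=(43*31+67)%997=403 h(63,32)=(63*31+32)%997=988 -> [463, 403, 988]
  L2: h(463,403)=(463*31+403)%997=798 h(988,988)=(988*31+988)%997=709 -> [798, 709]
  L3: h(798,709)=(798*31+709)%997=522 -> [522]
  root = 522 != target 274
Candidate C produces the target root.

Answer: C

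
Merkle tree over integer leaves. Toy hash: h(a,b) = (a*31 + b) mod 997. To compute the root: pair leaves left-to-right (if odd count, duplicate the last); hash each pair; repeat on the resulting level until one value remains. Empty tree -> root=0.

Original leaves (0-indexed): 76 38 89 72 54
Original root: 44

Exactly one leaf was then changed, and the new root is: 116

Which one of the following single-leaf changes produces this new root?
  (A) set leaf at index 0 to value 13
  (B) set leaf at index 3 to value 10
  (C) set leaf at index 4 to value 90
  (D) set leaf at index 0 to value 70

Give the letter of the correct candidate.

Answer: B

Derivation:
Original leaves: [76, 38, 89, 72, 54]
Target new root: 116
Try each candidate change and compute the resulting root:
Candidate A: set leaf[0] = 13 -> leaves = [13, 38, 89, 72, 54]
  L0: [13, 38, 89, 72, 54]
  L1: h(13,38)=(13*31+38)%997=441 h(89,72)=(89*31+72)%997=837 h(54,54)=(54*31+54)%997=731 -> [441, 837, 731]
  L2: h(441,837)=(441*31+837)%997=550 h(731,731)=(731*31+731)%997=461 -> [550, 461]
  L3: h(550,461)=(550*31+461)%997=562 -> [562]
  root = 562 != target 116
Candidate B: set leaf[3] = 10 -> leaves = [76, 38, 89, 10, 54]
  L0: [76, 38, 89, 10, 54]
  L1: h(76,38)=(76*31+38)%997=400 h(89,10)=(89*31+10)%997=775 h(54,54)=(54*31+54)%997=731 -> [400, 775, 731]
  L2: h(400,775)=(400*31+775)%997=214 h(731,731)=(731*31+731)%997=461 -> [214, 461]
  L3: h(214,461)=(214*31+461)%997=116 -> [116]
  root = 116 == target 116  ** MATCH **
Candidate C: set leaf[4] = 90 -> leaves = [76, 38, 89, 72, 90]
  L0: [76, 38, 89, 72, 90]
  L1: h(76,38)=(76*31+38)%997=400 h(89,72)=(89*31+72)%997=837 h(90,90)=(90*31+90)%997=886 -> [400, 837, 886]
  L2: h(400,837)=(400*31+837)%997=276 h(886,886)=(886*31+886)%997=436 -> [276, 436]
  L3: h(276,436)=(276*31+436)%997=19 -> [19]
  root = 19 != target 116
Candidate D: set leaf[0] = 70 -> leaves = [70, 38, 89, 72, 54]
  L0: [70, 38, 89, 72, 54]
  L1: h(70,38)=(70*31+38)%997=214 h(89,72)=(89*31+72)%997=837 h(54,54)=(54*31+54)%997=731 -> [214, 837, 731]
  L2: h(214,837)=(214*31+837)%997=492 h(731,731)=(731*31+731)%997=461 -> [492, 461]
  L3: h(492,461)=(492*31+461)%997=758 -> [758]
  root = 758 != target 116
Candidate B produces the target root.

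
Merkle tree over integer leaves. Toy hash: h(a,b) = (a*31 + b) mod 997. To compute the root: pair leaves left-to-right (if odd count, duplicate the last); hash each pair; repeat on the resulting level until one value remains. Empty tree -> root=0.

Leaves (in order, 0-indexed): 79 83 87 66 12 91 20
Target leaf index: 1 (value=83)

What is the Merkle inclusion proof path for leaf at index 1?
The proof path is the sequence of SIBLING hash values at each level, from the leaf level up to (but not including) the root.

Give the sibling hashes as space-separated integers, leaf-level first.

Answer: 79 769 38

Derivation:
L0 (leaves): [79, 83, 87, 66, 12, 91, 20], target index=1
L1: h(79,83)=(79*31+83)%997=538 [pair 0] h(87,66)=(87*31+66)%997=769 [pair 1] h(12,91)=(12*31+91)%997=463 [pair 2] h(20,20)=(20*31+20)%997=640 [pair 3] -> [538, 769, 463, 640]
  Sibling for proof at L0: 79
L2: h(538,769)=(538*31+769)%997=498 [pair 0] h(463,640)=(463*31+640)%997=38 [pair 1] -> [498, 38]
  Sibling for proof at L1: 769
L3: h(498,38)=(498*31+38)%997=521 [pair 0] -> [521]
  Sibling for proof at L2: 38
Root: 521
Proof path (sibling hashes from leaf to root): [79, 769, 38]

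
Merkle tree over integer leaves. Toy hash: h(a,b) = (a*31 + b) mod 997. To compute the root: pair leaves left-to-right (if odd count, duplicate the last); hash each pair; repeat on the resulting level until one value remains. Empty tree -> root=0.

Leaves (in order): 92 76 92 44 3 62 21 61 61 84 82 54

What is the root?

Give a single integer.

L0: [92, 76, 92, 44, 3, 62, 21, 61, 61, 84, 82, 54]
L1: h(92,76)=(92*31+76)%997=934 h(92,44)=(92*31+44)%997=902 h(3,62)=(3*31+62)%997=155 h(21,61)=(21*31+61)%997=712 h(61,84)=(61*31+84)%997=978 h(82,54)=(82*31+54)%997=602 -> [934, 902, 155, 712, 978, 602]
L2: h(934,902)=(934*31+902)%997=943 h(155,712)=(155*31+712)%997=532 h(978,602)=(978*31+602)%997=13 -> [943, 532, 13]
L3: h(943,532)=(943*31+532)%997=852 h(13,13)=(13*31+13)%997=416 -> [852, 416]
L4: h(852,416)=(852*31+416)%997=906 -> [906]

Answer: 906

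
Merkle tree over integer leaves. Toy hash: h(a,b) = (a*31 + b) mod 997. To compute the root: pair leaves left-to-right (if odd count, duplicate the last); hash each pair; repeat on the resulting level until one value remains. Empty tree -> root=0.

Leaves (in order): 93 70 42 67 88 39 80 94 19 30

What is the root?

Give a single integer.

L0: [93, 70, 42, 67, 88, 39, 80, 94, 19, 30]
L1: h(93,70)=(93*31+70)%997=959 h(42,67)=(42*31+67)%997=372 h(88,39)=(88*31+39)%997=773 h(80,94)=(80*31+94)%997=580 h(19,30)=(19*31+30)%997=619 -> [959, 372, 773, 580, 619]
L2: h(959,372)=(959*31+372)%997=191 h(773,580)=(773*31+580)%997=615 h(619,619)=(619*31+619)%997=865 -> [191, 615, 865]
L3: h(191,615)=(191*31+615)%997=554 h(865,865)=(865*31+865)%997=761 -> [554, 761]
L4: h(554,761)=(554*31+761)%997=986 -> [986]

Answer: 986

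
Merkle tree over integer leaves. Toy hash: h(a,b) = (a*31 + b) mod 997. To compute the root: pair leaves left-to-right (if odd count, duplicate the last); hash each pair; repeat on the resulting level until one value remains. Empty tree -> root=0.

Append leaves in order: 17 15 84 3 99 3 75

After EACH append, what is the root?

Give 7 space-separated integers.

After append 17 (leaves=[17]):
  L0: [17]
  root=17
After append 15 (leaves=[17, 15]):
  L0: [17, 15]
  L1: h(17,15)=(17*31+15)%997=542 -> [542]
  root=542
After append 84 (leaves=[17, 15, 84]):
  L0: [17, 15, 84]
  L1: h(17,15)=(17*31+15)%997=542 h(84,84)=(84*31+84)%997=694 -> [542, 694]
  L2: h(542,694)=(542*31+694)%997=547 -> [547]
  root=547
After append 3 (leaves=[17, 15, 84, 3]):
  L0: [17, 15, 84, 3]
  L1: h(17,15)=(17*31+15)%997=542 h(84,3)=(84*31+3)%997=613 -> [542, 613]
  L2: h(542,613)=(542*31+613)%997=466 -> [466]
  root=466
After append 99 (leaves=[17, 15, 84, 3, 99]):
  L0: [17, 15, 84, 3, 99]
  L1: h(17,15)=(17*31+15)%997=542 h(84,3)=(84*31+3)%997=613 h(99,99)=(99*31+99)%997=177 -> [542, 613, 177]
  L2: h(542,613)=(542*31+613)%997=466 h(177,177)=(177*31+177)%997=679 -> [466, 679]
  L3: h(466,679)=(466*31+679)%997=170 -> [170]
  root=170
After append 3 (leaves=[17, 15, 84, 3, 99, 3]):
  L0: [17, 15, 84, 3, 99, 3]
  L1: h(17,15)=(17*31+15)%997=542 h(84,3)=(84*31+3)%997=613 h(99,3)=(99*31+3)%997=81 -> [542, 613, 81]
  L2: h(542,613)=(542*31+613)%997=466 h(81,81)=(81*31+81)%997=598 -> [466, 598]
  L3: h(466,598)=(466*31+598)%997=89 -> [89]
  root=89
After append 75 (leaves=[17, 15, 84, 3, 99, 3, 75]):
  L0: [17, 15, 84, 3, 99, 3, 75]
  L1: h(17,15)=(17*31+15)%997=542 h(84,3)=(84*31+3)%997=613 h(99,3)=(99*31+3)%997=81 h(75,75)=(75*31+75)%997=406 -> [542, 613, 81, 406]
  L2: h(542,613)=(542*31+613)%997=466 h(81,406)=(81*31+406)%997=923 -> [466, 923]
  L3: h(466,923)=(466*31+923)%997=414 -> [414]
  root=414

Answer: 17 542 547 466 170 89 414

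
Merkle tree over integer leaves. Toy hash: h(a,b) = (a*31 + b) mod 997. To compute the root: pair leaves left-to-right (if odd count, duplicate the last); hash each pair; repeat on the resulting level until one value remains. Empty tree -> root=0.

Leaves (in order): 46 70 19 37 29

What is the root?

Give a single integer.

Answer: 231

Derivation:
L0: [46, 70, 19, 37, 29]
L1: h(46,70)=(46*31+70)%997=499 h(19,37)=(19*31+37)%997=626 h(29,29)=(29*31+29)%997=928 -> [499, 626, 928]
L2: h(499,626)=(499*31+626)%997=143 h(928,928)=(928*31+928)%997=783 -> [143, 783]
L3: h(143,783)=(143*31+783)%997=231 -> [231]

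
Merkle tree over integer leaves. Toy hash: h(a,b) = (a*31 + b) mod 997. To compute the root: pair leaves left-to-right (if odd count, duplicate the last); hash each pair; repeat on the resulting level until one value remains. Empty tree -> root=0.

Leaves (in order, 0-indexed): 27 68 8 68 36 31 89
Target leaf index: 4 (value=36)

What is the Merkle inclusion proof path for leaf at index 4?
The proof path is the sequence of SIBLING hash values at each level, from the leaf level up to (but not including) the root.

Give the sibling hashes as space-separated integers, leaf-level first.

Answer: 31 854 455

Derivation:
L0 (leaves): [27, 68, 8, 68, 36, 31, 89], target index=4
L1: h(27,68)=(27*31+68)%997=905 [pair 0] h(8,68)=(8*31+68)%997=316 [pair 1] h(36,31)=(36*31+31)%997=150 [pair 2] h(89,89)=(89*31+89)%997=854 [pair 3] -> [905, 316, 150, 854]
  Sibling for proof at L0: 31
L2: h(905,316)=(905*31+316)%997=455 [pair 0] h(150,854)=(150*31+854)%997=519 [pair 1] -> [455, 519]
  Sibling for proof at L1: 854
L3: h(455,519)=(455*31+519)%997=666 [pair 0] -> [666]
  Sibling for proof at L2: 455
Root: 666
Proof path (sibling hashes from leaf to root): [31, 854, 455]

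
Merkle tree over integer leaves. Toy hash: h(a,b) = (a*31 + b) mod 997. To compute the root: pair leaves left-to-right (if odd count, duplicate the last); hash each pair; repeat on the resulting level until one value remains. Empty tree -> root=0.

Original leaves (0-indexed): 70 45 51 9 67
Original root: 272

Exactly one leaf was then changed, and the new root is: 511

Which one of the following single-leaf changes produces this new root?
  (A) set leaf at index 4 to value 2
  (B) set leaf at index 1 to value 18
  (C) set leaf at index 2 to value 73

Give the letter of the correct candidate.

Original leaves: [70, 45, 51, 9, 67]
Target new root: 511
Try each candidate change and compute the resulting root:
Candidate A: set leaf[4] = 2 -> leaves = [70, 45, 51, 9, 2]
  L0: [70, 45, 51, 9, 2]
  L1: h(70,45)=(70*31+45)%997=221 h(51,9)=(51*31+9)%997=593 h(2,2)=(2*31+2)%997=64 -> [221, 593, 64]
  L2: h(221,593)=(221*31+593)%997=465 h(64,64)=(64*31+64)%997=54 -> [465, 54]
  L3: h(465,54)=(465*31+54)%997=511 -> [511]
  root = 511 == target 511  ** MATCH **
Candidate B: set leaf[1] = 18 -> leaves = [70, 18, 51, 9, 67]
  L0: [70, 18, 51, 9, 67]
  L1: h(70,18)=(70*31+18)%997=194 h(51,9)=(51*31+9)%997=593 h(67,67)=(67*31+67)%997=150 -> [194, 593, 150]
  L2: h(194,593)=(194*31+593)%997=625 h(150,150)=(150*31+150)%997=812 -> [625, 812]
  L3: h(625,812)=(625*31+812)%997=247 -> [247]
  root = 247 != target 511
Candidate C: set leaf[2] = 73 -> leaves = [70, 45, 73, 9, 67]
  L0: [70, 45, 73, 9, 67]
  L1: h(70,45)=(70*31+45)%997=221 h(73,9)=(73*31+9)%997=278 h(67,67)=(67*31+67)%997=150 -> [221, 278, 150]
  L2: h(221,278)=(221*31+278)%997=150 h(150,150)=(150*31+150)%997=812 -> [150, 812]
  L3: h(150,812)=(150*31+812)%997=477 -> [477]
  root = 477 != target 511
Candidate A produces the target root.

Answer: A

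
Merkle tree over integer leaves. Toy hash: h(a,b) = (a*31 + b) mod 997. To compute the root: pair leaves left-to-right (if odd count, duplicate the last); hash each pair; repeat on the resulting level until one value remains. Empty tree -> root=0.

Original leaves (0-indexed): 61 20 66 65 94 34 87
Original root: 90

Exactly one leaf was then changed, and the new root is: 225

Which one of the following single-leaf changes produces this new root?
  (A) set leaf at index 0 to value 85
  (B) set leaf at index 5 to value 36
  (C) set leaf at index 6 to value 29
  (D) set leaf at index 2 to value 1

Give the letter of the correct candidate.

Answer: A

Derivation:
Original leaves: [61, 20, 66, 65, 94, 34, 87]
Target new root: 225
Try each candidate change and compute the resulting root:
Candidate A: set leaf[0] = 85 -> leaves = [85, 20, 66, 65, 94, 34, 87]
  L0: [85, 20, 66, 65, 94, 34, 87]
  L1: h(85,20)=(85*31+20)%997=661 h(66,65)=(66*31+65)%997=117 h(94,34)=(94*31+34)%997=954 h(87,87)=(87*31+87)%997=790 -> [661, 117, 954, 790]
  L2: h(661,117)=(661*31+117)%997=668 h(954,790)=(954*31+790)%997=454 -> [668, 454]
  L3: h(668,454)=(668*31+454)%997=225 -> [225]
  root = 225 == target 225  ** MATCH **
Candidate B: set leaf[5] = 36 -> leaves = [61, 20, 66, 65, 94, 36, 87]
  L0: [61, 20, 66, 65, 94, 36, 87]
  L1: h(61,20)=(61*31+20)%997=914 h(66,65)=(66*31+65)%997=117 h(94,36)=(94*31+36)%997=956 h(87,87)=(87*31+87)%997=790 -> [914, 117, 956, 790]
  L2: h(914,117)=(914*31+117)%997=535 h(956,790)=(956*31+790)%997=516 -> [535, 516]
  L3: h(535,516)=(535*31+516)%997=152 -> [152]
  root = 152 != target 225
Candidate C: set leaf[6] = 29 -> leaves = [61, 20, 66, 65, 94, 34, 29]
  L0: [61, 20, 66, 65, 94, 34, 29]
  L1: h(61,20)=(61*31+20)%997=914 h(66,65)=(66*31+65)%997=117 h(94,34)=(94*31+34)%997=954 h(29,29)=(29*31+29)%997=928 -> [914, 117, 954, 928]
  L2: h(914,117)=(914*31+117)%997=535 h(954,928)=(954*31+928)%997=592 -> [535, 592]
  L3: h(535,592)=(535*31+592)%997=228 -> [228]
  root = 228 != target 225
Candidate D: set leaf[2] = 1 -> leaves = [61, 20, 1, 65, 94, 34, 87]
  L0: [61, 20, 1, 65, 94, 34, 87]
  L1: h(61,20)=(61*31+20)%997=914 h(1,65)=(1*31+65)%997=96 h(94,34)=(94*31+34)%997=954 h(87,87)=(87*31+87)%997=790 -> [914, 96, 954, 790]
  L2: h(914,96)=(914*31+96)%997=514 h(954,790)=(954*31+790)%997=454 -> [514, 454]
  L3: h(514,454)=(514*31+454)%997=436 -> [436]
  root = 436 != target 225
Candidate A produces the target root.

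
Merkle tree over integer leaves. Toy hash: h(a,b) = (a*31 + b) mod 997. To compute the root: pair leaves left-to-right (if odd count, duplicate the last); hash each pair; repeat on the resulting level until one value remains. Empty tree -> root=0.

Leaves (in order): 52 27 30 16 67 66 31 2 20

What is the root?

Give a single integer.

L0: [52, 27, 30, 16, 67, 66, 31, 2, 20]
L1: h(52,27)=(52*31+27)%997=642 h(30,16)=(30*31+16)%997=946 h(67,66)=(67*31+66)%997=149 h(31,2)=(31*31+2)%997=963 h(20,20)=(20*31+20)%997=640 -> [642, 946, 149, 963, 640]
L2: h(642,946)=(642*31+946)%997=908 h(149,963)=(149*31+963)%997=597 h(640,640)=(640*31+640)%997=540 -> [908, 597, 540]
L3: h(908,597)=(908*31+597)%997=829 h(540,540)=(540*31+540)%997=331 -> [829, 331]
L4: h(829,331)=(829*31+331)%997=108 -> [108]

Answer: 108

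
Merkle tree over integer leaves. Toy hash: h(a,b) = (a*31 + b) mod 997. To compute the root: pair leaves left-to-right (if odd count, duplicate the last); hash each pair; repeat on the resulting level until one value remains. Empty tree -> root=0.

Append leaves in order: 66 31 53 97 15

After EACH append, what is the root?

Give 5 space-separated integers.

After append 66 (leaves=[66]):
  L0: [66]
  root=66
After append 31 (leaves=[66, 31]):
  L0: [66, 31]
  L1: h(66,31)=(66*31+31)%997=83 -> [83]
  root=83
After append 53 (leaves=[66, 31, 53]):
  L0: [66, 31, 53]
  L1: h(66,31)=(66*31+31)%997=83 h(53,53)=(53*31+53)%997=699 -> [83, 699]
  L2: h(83,699)=(83*31+699)%997=281 -> [281]
  root=281
After append 97 (leaves=[66, 31, 53, 97]):
  L0: [66, 31, 53, 97]
  L1: h(66,31)=(66*31+31)%997=83 h(53,97)=(53*31+97)%997=743 -> [83, 743]
  L2: h(83,743)=(83*31+743)%997=325 -> [325]
  root=325
After append 15 (leaves=[66, 31, 53, 97, 15]):
  L0: [66, 31, 53, 97, 15]
  L1: h(66,31)=(66*31+31)%997=83 h(53,97)=(53*31+97)%997=743 h(15,15)=(15*31+15)%997=480 -> [83, 743, 480]
  L2: h(83,743)=(83*31+743)%997=325 h(480,480)=(480*31+480)%997=405 -> [325, 405]
  L3: h(325,405)=(325*31+405)%997=510 -> [510]
  root=510

Answer: 66 83 281 325 510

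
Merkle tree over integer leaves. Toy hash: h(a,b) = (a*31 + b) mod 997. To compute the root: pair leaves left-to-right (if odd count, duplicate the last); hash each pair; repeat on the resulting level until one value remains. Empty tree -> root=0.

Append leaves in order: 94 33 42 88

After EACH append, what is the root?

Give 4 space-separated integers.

After append 94 (leaves=[94]):
  L0: [94]
  root=94
After append 33 (leaves=[94, 33]):
  L0: [94, 33]
  L1: h(94,33)=(94*31+33)%997=953 -> [953]
  root=953
After append 42 (leaves=[94, 33, 42]):
  L0: [94, 33, 42]
  L1: h(94,33)=(94*31+33)%997=953 h(42,42)=(42*31+42)%997=347 -> [953, 347]
  L2: h(953,347)=(953*31+347)%997=977 -> [977]
  root=977
After append 88 (leaves=[94, 33, 42, 88]):
  L0: [94, 33, 42, 88]
  L1: h(94,33)=(94*31+33)%997=953 h(42,88)=(42*31+88)%997=393 -> [953, 393]
  L2: h(953,393)=(953*31+393)%997=26 -> [26]
  root=26

Answer: 94 953 977 26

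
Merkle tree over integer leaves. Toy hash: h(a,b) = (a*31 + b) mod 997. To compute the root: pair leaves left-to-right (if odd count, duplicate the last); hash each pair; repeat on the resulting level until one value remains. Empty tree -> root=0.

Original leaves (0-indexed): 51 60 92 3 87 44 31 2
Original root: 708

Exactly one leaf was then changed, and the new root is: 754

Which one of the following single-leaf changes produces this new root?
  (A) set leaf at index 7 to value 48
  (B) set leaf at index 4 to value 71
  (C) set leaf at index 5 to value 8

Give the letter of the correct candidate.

Answer: A

Derivation:
Original leaves: [51, 60, 92, 3, 87, 44, 31, 2]
Target new root: 754
Try each candidate change and compute the resulting root:
Candidate A: set leaf[7] = 48 -> leaves = [51, 60, 92, 3, 87, 44, 31, 48]
  L0: [51, 60, 92, 3, 87, 44, 31, 48]
  L1: h(51,60)=(51*31+60)%997=644 h(92,3)=(92*31+3)%997=861 h(87,44)=(87*31+44)%997=747 h(31,48)=(31*31+48)%997=12 -> [644, 861, 747, 12]
  L2: h(644,861)=(644*31+861)%997=885 h(747,12)=(747*31+12)%997=238 -> [885, 238]
  L3: h(885,238)=(885*31+238)%997=754 -> [754]
  root = 754 == target 754  ** MATCH **
Candidate B: set leaf[4] = 71 -> leaves = [51, 60, 92, 3, 71, 44, 31, 2]
  L0: [51, 60, 92, 3, 71, 44, 31, 2]
  L1: h(51,60)=(51*31+60)%997=644 h(92,3)=(92*31+3)%997=861 h(71,44)=(71*31+44)%997=251 h(31,2)=(31*31+2)%997=963 -> [644, 861, 251, 963]
  L2: h(644,861)=(644*31+861)%997=885 h(251,963)=(251*31+963)%997=768 -> [885, 768]
  L3: h(885,768)=(885*31+768)%997=287 -> [287]
  root = 287 != target 754
Candidate C: set leaf[5] = 8 -> leaves = [51, 60, 92, 3, 87, 8, 31, 2]
  L0: [51, 60, 92, 3, 87, 8, 31, 2]
  L1: h(51,60)=(51*31+60)%997=644 h(92,3)=(92*31+3)%997=861 h(87,8)=(87*31+8)%997=711 h(31,2)=(31*31+2)%997=963 -> [644, 861, 711, 963]
  L2: h(644,861)=(644*31+861)%997=885 h(711,963)=(711*31+963)%997=73 -> [885, 73]
  L3: h(885,73)=(885*31+73)%997=589 -> [589]
  root = 589 != target 754
Candidate A produces the target root.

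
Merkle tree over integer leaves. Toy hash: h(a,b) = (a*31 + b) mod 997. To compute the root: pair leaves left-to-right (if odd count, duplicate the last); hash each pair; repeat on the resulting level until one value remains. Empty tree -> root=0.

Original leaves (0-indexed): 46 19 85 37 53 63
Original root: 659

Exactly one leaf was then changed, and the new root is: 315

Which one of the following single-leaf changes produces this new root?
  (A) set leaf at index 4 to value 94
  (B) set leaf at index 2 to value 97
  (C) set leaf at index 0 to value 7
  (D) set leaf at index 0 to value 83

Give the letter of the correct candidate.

Answer: C

Derivation:
Original leaves: [46, 19, 85, 37, 53, 63]
Target new root: 315
Try each candidate change and compute the resulting root:
Candidate A: set leaf[4] = 94 -> leaves = [46, 19, 85, 37, 94, 63]
  L0: [46, 19, 85, 37, 94, 63]
  L1: h(46,19)=(46*31+19)%997=448 h(85,37)=(85*31+37)%997=678 h(94,63)=(94*31+63)%997=983 -> [448, 678, 983]
  L2: h(448,678)=(448*31+678)%997=608 h(983,983)=(983*31+983)%997=549 -> [608, 549]
  L3: h(608,549)=(608*31+549)%997=454 -> [454]
  root = 454 != target 315
Candidate B: set leaf[2] = 97 -> leaves = [46, 19, 97, 37, 53, 63]
  L0: [46, 19, 97, 37, 53, 63]
  L1: h(46,19)=(46*31+19)%997=448 h(97,37)=(97*31+37)%997=53 h(53,63)=(53*31+63)%997=709 -> [448, 53, 709]
  L2: h(448,53)=(448*31+53)%997=980 h(709,709)=(709*31+709)%997=754 -> [980, 754]
  L3: h(980,754)=(980*31+754)%997=227 -> [227]
  root = 227 != target 315
Candidate C: set leaf[0] = 7 -> leaves = [7, 19, 85, 37, 53, 63]
  L0: [7, 19, 85, 37, 53, 63]
  L1: h(7,19)=(7*31+19)%997=236 h(85,37)=(85*31+37)%997=678 h(53,63)=(53*31+63)%997=709 -> [236, 678, 709]
  L2: h(236,678)=(236*31+678)%997=18 h(709,709)=(709*31+709)%997=754 -> [18, 754]
  L3: h(18,754)=(18*31+754)%997=315 -> [315]
  root = 315 == target 315  ** MATCH **
Candidate D: set leaf[0] = 83 -> leaves = [83, 19, 85, 37, 53, 63]
  L0: [83, 19, 85, 37, 53, 63]
  L1: h(83,19)=(83*31+19)%997=598 h(85,37)=(85*31+37)%997=678 h(53,63)=(53*31+63)%997=709 -> [598, 678, 709]
  L2: h(598,678)=(598*31+678)%997=273 h(709,709)=(709*31+709)%997=754 -> [273, 754]
  L3: h(273,754)=(273*31+754)%997=244 -> [244]
  root = 244 != target 315
Candidate C produces the target root.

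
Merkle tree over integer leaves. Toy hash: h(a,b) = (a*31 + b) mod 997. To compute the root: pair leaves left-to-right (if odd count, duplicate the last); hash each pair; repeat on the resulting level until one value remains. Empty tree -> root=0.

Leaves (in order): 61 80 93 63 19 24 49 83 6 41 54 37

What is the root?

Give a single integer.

Answer: 823

Derivation:
L0: [61, 80, 93, 63, 19, 24, 49, 83, 6, 41, 54, 37]
L1: h(61,80)=(61*31+80)%997=974 h(93,63)=(93*31+63)%997=952 h(19,24)=(19*31+24)%997=613 h(49,83)=(49*31+83)%997=605 h(6,41)=(6*31+41)%997=227 h(54,37)=(54*31+37)%997=714 -> [974, 952, 613, 605, 227, 714]
L2: h(974,952)=(974*31+952)%997=239 h(613,605)=(613*31+605)%997=665 h(227,714)=(227*31+714)%997=772 -> [239, 665, 772]
L3: h(239,665)=(239*31+665)%997=98 h(772,772)=(772*31+772)%997=776 -> [98, 776]
L4: h(98,776)=(98*31+776)%997=823 -> [823]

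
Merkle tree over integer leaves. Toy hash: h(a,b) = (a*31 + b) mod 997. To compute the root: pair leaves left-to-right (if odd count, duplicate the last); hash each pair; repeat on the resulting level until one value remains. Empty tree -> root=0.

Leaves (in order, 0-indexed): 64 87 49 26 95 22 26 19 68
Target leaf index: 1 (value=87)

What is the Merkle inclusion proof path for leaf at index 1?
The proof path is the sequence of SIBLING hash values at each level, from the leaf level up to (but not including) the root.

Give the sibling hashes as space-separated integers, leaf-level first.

Answer: 64 548 81 926

Derivation:
L0 (leaves): [64, 87, 49, 26, 95, 22, 26, 19, 68], target index=1
L1: h(64,87)=(64*31+87)%997=77 [pair 0] h(49,26)=(49*31+26)%997=548 [pair 1] h(95,22)=(95*31+22)%997=973 [pair 2] h(26,19)=(26*31+19)%997=825 [pair 3] h(68,68)=(68*31+68)%997=182 [pair 4] -> [77, 548, 973, 825, 182]
  Sibling for proof at L0: 64
L2: h(77,548)=(77*31+548)%997=941 [pair 0] h(973,825)=(973*31+825)%997=81 [pair 1] h(182,182)=(182*31+182)%997=839 [pair 2] -> [941, 81, 839]
  Sibling for proof at L1: 548
L3: h(941,81)=(941*31+81)%997=339 [pair 0] h(839,839)=(839*31+839)%997=926 [pair 1] -> [339, 926]
  Sibling for proof at L2: 81
L4: h(339,926)=(339*31+926)%997=468 [pair 0] -> [468]
  Sibling for proof at L3: 926
Root: 468
Proof path (sibling hashes from leaf to root): [64, 548, 81, 926]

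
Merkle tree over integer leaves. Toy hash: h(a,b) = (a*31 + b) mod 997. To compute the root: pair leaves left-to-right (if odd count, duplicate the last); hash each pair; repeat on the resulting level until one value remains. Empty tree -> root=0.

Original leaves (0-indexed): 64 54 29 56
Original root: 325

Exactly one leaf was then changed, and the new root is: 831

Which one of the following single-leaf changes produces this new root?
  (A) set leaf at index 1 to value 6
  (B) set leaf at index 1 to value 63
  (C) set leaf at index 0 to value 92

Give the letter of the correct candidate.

Original leaves: [64, 54, 29, 56]
Target new root: 831
Try each candidate change and compute the resulting root:
Candidate A: set leaf[1] = 6 -> leaves = [64, 6, 29, 56]
  L0: [64, 6, 29, 56]
  L1: h(64,6)=(64*31+6)%997=993 h(29,56)=(29*31+56)%997=955 -> [993, 955]
  L2: h(993,955)=(993*31+955)%997=831 -> [831]
  root = 831 == target 831  ** MATCH **
Candidate B: set leaf[1] = 63 -> leaves = [64, 63, 29, 56]
  L0: [64, 63, 29, 56]
  L1: h(64,63)=(64*31+63)%997=53 h(29,56)=(29*31+56)%997=955 -> [53, 955]
  L2: h(53,955)=(53*31+955)%997=604 -> [604]
  root = 604 != target 831
Candidate C: set leaf[0] = 92 -> leaves = [92, 54, 29, 56]
  L0: [92, 54, 29, 56]
  L1: h(92,54)=(92*31+54)%997=912 h(29,56)=(29*31+56)%997=955 -> [912, 955]
  L2: h(912,955)=(912*31+955)%997=314 -> [314]
  root = 314 != target 831
Candidate A produces the target root.

Answer: A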